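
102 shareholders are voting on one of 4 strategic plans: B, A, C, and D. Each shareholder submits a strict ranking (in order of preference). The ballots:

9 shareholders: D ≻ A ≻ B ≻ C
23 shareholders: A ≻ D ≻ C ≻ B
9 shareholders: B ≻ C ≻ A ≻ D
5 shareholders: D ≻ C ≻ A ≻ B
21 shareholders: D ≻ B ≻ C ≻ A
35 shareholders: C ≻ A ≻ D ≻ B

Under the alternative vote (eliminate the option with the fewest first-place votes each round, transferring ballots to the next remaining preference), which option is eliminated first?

B

Round 1: B 9, A 23, C 35, D 35. Eliminate B.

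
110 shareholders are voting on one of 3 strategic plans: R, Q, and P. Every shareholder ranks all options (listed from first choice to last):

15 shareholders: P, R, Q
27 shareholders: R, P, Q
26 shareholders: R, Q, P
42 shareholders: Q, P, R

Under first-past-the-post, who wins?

First-place votes: R 53, Q 42, P 15.
R has the most first-place votes.

R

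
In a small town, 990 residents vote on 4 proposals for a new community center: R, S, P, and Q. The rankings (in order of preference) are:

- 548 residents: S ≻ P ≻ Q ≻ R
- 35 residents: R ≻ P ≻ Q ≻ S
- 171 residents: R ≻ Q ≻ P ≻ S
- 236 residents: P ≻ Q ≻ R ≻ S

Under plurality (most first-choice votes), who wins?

First-place votes: R 206, S 548, P 236, Q 0.
S has the most first-place votes.

S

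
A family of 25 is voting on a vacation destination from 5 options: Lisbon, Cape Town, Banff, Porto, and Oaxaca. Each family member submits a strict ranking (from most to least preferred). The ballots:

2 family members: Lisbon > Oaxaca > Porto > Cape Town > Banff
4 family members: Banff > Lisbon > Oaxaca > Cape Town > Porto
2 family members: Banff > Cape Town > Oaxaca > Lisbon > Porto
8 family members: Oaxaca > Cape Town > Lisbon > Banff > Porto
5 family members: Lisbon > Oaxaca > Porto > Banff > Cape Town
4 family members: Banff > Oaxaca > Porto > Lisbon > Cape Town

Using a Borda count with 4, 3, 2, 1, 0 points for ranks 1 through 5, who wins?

Lisbon: 2·4 + 4·3 + 2·1 + 8·2 + 5·4 + 4·1 = 62
Cape Town: 2·1 + 4·1 + 2·3 + 8·3 + 5·0 + 4·0 = 36
Banff: 2·0 + 4·4 + 2·4 + 8·1 + 5·1 + 4·4 = 53
Porto: 2·2 + 4·0 + 2·0 + 8·0 + 5·2 + 4·2 = 22
Oaxaca: 2·3 + 4·2 + 2·2 + 8·4 + 5·3 + 4·3 = 77
Oaxaca has the highest Borda score (77).

Oaxaca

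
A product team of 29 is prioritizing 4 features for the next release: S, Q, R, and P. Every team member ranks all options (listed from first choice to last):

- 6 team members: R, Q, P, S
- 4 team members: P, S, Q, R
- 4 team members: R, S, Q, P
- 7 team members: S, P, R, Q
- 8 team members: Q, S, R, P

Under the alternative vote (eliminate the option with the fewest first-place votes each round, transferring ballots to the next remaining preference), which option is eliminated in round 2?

Round 1: S 7, Q 8, R 10, P 4. Eliminate P.
Round 2: S 11, Q 8, R 10. Eliminate Q.

Q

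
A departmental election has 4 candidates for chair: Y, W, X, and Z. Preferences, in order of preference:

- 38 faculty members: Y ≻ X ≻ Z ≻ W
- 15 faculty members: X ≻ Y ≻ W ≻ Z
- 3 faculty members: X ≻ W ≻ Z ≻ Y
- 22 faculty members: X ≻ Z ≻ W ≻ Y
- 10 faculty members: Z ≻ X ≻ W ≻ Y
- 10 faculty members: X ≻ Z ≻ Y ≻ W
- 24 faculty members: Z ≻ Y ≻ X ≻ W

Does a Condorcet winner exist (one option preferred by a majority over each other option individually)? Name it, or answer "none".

none

Checking pairwise contests:
Z beats Y 69–53.
Y beats W 87–35.
Y beats X 62–60.
X beats Z 88–34.
Every option loses at least one head-to-head, so there is no Condorcet winner.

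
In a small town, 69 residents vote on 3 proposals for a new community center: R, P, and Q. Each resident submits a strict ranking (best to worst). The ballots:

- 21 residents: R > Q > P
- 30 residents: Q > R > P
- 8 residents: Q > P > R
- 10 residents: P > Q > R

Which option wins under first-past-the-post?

Q

First-place votes: R 21, P 10, Q 38.
Q has the most first-place votes.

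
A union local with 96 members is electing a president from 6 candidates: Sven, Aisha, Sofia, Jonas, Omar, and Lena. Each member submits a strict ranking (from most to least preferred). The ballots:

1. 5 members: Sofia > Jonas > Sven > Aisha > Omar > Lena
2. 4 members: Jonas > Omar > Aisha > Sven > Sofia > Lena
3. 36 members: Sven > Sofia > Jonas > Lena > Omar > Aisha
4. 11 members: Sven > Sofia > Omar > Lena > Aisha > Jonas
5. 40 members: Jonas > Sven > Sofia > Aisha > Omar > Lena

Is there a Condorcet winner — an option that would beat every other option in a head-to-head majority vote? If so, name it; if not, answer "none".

Checking pairwise contests:
Jonas beats Sven 49–47.
Sven beats Aisha 92–4.
Sven beats Sofia 91–5.
Sofia beats Jonas 52–44.
Sven beats Omar 92–4.
Sven beats Lena 96–0.
Every option loses at least one head-to-head, so there is no Condorcet winner.

none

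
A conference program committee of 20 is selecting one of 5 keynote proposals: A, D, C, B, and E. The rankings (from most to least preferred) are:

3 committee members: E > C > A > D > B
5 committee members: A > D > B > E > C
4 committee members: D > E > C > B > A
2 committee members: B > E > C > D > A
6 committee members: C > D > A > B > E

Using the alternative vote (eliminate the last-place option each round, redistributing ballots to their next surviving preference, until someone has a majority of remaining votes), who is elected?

Round 1: A 5, D 4, C 6, B 2, E 3. Eliminate B.
Round 2: A 5, D 4, C 6, E 5. Eliminate D.
Round 3: A 5, C 6, E 9. Eliminate A.
Round 4: C 6, E 14. E has a majority.

E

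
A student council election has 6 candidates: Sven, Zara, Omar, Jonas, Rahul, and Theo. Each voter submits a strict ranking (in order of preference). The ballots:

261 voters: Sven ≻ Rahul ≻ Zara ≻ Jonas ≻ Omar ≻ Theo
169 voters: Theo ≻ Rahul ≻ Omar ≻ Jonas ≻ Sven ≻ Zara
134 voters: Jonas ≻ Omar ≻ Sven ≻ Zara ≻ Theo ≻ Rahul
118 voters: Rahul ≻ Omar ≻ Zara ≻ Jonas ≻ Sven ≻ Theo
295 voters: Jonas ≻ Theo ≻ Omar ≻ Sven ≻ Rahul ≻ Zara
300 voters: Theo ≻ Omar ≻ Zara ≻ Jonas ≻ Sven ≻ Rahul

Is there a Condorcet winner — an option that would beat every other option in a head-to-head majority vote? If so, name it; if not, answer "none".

Checking pairwise contests:
Omar beats Sven 1016–261.
Sven beats Zara 859–418.
Jonas beats Omar 690–587.
Zara beats Jonas 679–598.
Sven beats Rahul 990–287.
Jonas beats Theo 808–469.
Every option loses at least one head-to-head, so there is no Condorcet winner.

none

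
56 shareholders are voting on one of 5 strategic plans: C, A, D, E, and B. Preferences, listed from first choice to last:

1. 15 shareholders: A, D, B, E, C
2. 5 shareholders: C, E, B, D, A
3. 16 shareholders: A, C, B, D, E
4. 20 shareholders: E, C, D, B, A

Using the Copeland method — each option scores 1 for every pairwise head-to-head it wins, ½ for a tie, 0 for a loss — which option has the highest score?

A

C: beats D and B; loses to A and E → score 2.
A: beats C, D, E, and B → score 4.
D: beats E and B; loses to C and A → score 2.
E: beats C; loses to A, D, and B → score 1.
B: beats E; loses to C, A, and D → score 1.
A has the best pairwise record.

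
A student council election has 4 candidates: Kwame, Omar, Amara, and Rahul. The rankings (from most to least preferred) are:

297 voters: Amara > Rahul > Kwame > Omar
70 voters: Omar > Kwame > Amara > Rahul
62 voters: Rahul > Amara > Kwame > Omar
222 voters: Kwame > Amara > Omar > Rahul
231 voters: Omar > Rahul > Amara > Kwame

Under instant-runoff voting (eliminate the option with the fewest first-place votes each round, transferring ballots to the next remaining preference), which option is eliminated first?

Round 1: Kwame 222, Omar 301, Amara 297, Rahul 62. Eliminate Rahul.

Rahul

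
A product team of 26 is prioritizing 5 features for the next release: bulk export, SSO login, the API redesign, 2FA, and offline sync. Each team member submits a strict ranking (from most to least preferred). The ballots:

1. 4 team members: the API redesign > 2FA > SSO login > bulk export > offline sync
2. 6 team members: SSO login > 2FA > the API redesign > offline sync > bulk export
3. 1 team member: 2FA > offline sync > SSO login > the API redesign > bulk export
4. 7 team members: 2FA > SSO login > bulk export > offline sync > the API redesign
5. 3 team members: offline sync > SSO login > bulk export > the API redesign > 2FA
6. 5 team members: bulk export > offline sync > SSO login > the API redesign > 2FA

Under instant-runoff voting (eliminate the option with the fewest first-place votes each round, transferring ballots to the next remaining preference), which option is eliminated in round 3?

Round 1: bulk export 5, SSO login 6, the API redesign 4, 2FA 8, offline sync 3. Eliminate offline sync.
Round 2: bulk export 5, SSO login 9, the API redesign 4, 2FA 8. Eliminate the API redesign.
Round 3: bulk export 5, SSO login 9, 2FA 12. Eliminate bulk export.

bulk export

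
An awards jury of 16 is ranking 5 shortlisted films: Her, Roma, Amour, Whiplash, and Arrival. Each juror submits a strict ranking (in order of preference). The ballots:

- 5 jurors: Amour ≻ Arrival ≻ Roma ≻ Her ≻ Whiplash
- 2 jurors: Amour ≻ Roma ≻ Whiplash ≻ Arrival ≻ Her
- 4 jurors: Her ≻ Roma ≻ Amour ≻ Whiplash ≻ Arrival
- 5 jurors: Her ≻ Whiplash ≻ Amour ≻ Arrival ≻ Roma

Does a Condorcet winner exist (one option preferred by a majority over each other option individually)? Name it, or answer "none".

Her

Her vs Roma: 9–7 for Her.
Her vs Amour: 9–7 for Her.
Her vs Whiplash: 14–2 for Her.
Her vs Arrival: 9–7 for Her.
Her beats every other option head-to-head.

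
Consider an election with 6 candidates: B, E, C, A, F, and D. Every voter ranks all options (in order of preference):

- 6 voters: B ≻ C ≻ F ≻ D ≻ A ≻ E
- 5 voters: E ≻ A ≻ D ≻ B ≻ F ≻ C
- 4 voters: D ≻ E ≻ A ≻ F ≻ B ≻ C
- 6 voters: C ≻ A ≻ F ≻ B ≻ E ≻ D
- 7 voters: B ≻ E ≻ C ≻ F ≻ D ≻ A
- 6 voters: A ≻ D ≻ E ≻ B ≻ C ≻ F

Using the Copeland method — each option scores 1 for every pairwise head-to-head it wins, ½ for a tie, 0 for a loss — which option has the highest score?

B: beats E, C, F, and D; loses to A → score 4.
E: beats C, F, and D; loses to B and A → score 3.
C: beats A, F, and D; loses to B and E → score 3.
A: beats B, E, and F; ties D; loses to C → score 3.5.
F: beats D; loses to B, E, C, and A → score 1.
D: ties A; loses to B, E, C, and F → score 0.5.
B has the best pairwise record.

B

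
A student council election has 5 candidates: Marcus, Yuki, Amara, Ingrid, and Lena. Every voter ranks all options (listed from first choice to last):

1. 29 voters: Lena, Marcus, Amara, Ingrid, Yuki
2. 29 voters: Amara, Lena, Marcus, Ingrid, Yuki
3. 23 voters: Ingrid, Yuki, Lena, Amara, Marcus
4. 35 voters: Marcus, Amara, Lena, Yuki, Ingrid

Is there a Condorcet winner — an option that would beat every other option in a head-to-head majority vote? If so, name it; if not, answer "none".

none

Checking pairwise contests:
Lena beats Marcus 81–35.
Marcus beats Yuki 93–23.
Marcus beats Amara 64–52.
Marcus beats Ingrid 93–23.
Amara beats Lena 64–52.
Every option loses at least one head-to-head, so there is no Condorcet winner.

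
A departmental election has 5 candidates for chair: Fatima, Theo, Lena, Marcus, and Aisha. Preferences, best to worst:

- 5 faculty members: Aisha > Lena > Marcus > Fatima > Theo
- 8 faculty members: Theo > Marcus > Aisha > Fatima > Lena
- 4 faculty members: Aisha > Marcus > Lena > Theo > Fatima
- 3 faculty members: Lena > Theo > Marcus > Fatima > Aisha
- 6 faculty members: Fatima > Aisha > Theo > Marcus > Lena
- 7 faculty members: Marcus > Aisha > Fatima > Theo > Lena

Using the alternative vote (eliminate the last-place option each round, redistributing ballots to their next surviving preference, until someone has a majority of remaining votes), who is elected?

Round 1: Fatima 6, Theo 8, Lena 3, Marcus 7, Aisha 9. Eliminate Lena.
Round 2: Fatima 6, Theo 11, Marcus 7, Aisha 9. Eliminate Fatima.
Round 3: Theo 11, Marcus 7, Aisha 15. Eliminate Marcus.
Round 4: Theo 11, Aisha 22. Aisha has a majority.

Aisha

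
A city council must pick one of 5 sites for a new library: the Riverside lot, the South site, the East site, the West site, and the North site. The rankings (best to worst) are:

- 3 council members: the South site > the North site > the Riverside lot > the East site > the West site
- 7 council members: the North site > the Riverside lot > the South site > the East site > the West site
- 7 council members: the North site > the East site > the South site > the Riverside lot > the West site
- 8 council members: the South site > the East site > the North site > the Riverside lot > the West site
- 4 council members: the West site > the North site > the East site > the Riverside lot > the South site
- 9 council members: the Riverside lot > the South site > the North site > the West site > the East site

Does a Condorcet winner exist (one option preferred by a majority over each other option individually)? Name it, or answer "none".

Checking pairwise contests:
the North site beats the Riverside lot 29–9.
the Riverside lot beats the South site 20–18.
the South site beats the East site 27–11.
the Riverside lot beats the West site 34–4.
the South site beats the North site 20–18.
Every option loses at least one head-to-head, so there is no Condorcet winner.

none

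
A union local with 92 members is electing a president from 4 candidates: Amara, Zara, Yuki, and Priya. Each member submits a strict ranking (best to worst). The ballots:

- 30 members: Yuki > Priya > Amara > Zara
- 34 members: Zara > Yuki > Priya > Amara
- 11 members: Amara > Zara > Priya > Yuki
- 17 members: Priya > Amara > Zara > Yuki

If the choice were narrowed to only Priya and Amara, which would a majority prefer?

Voters preferring Priya to Amara: 81; preferring Amara to Priya: 11.
Priya wins the head-to-head.

Priya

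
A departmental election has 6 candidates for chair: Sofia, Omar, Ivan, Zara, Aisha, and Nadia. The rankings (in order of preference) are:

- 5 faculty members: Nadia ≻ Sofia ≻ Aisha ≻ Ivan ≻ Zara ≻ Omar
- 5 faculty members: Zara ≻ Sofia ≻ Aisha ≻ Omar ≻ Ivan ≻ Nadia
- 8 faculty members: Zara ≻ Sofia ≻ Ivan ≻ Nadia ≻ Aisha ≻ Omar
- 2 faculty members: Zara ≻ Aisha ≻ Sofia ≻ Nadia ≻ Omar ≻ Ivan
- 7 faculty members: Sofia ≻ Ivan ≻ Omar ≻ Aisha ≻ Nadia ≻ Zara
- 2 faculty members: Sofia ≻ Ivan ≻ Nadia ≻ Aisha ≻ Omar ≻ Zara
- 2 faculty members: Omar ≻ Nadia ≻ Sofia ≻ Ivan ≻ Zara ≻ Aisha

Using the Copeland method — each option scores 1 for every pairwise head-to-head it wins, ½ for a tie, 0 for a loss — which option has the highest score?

Sofia

Sofia: beats Omar, Ivan, Zara, Aisha, and Nadia → score 5.
Omar: loses to Sofia, Ivan, Zara, Aisha, and Nadia → score 0.
Ivan: beats Omar, Zara, Aisha, and Nadia; loses to Sofia → score 4.
Zara: beats Omar and Aisha; loses to Sofia, Ivan, and Nadia → score 2.
Aisha: beats Omar; loses to Sofia, Ivan, Zara, and Nadia → score 1.
Nadia: beats Omar, Zara, and Aisha; loses to Sofia and Ivan → score 3.
Sofia has the best pairwise record.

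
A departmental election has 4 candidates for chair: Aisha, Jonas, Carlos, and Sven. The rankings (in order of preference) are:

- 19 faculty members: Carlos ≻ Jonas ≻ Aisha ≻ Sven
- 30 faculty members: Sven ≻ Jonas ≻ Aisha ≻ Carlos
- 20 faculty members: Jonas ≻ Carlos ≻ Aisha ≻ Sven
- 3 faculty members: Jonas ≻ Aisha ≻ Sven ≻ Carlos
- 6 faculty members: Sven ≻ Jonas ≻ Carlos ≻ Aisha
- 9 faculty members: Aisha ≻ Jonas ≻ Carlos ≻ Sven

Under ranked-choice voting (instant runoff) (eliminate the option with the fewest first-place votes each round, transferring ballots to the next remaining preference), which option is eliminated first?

Aisha

Round 1: Aisha 9, Jonas 23, Carlos 19, Sven 36. Eliminate Aisha.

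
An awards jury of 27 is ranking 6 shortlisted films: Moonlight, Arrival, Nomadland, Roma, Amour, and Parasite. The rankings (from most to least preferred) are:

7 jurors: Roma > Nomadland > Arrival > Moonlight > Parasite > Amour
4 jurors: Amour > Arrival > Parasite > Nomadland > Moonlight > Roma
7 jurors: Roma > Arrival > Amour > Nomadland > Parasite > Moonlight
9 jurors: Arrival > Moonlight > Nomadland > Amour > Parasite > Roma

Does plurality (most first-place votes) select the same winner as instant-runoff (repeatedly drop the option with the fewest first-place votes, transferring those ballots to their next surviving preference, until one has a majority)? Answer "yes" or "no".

Plurality — first-place votes: Moonlight 0, Arrival 9, Nomadland 0, Roma 14, Amour 4, Parasite 0. Winner: Roma.
Instant-runoff — R1 Moonlight 0, Arrival 9, Nomadland 0, Roma 14, Amour 4, Parasite 0 (Roma winner). Winner: Roma.
The two methods agree.

yes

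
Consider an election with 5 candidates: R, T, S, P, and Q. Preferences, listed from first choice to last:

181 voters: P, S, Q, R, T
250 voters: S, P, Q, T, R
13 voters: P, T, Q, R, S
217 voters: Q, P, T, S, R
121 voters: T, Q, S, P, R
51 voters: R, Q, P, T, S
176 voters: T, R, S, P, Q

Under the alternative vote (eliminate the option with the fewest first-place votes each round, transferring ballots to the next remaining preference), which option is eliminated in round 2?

Round 1: R 51, T 297, S 250, P 194, Q 217. Eliminate R.
Round 2: T 297, S 250, P 194, Q 268. Eliminate P.

P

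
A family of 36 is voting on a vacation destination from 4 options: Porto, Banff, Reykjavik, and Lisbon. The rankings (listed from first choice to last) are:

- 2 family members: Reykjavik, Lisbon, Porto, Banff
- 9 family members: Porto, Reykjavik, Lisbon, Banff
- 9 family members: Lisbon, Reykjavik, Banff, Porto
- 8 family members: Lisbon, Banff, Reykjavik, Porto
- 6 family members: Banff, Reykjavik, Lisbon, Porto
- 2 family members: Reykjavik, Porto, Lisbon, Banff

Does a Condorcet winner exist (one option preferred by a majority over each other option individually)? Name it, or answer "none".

Reykjavik

Reykjavik vs Porto: 27–9 for Reykjavik.
Reykjavik vs Banff: 22–14 for Reykjavik.
Reykjavik vs Lisbon: 19–17 for Reykjavik.
Reykjavik beats every other option head-to-head.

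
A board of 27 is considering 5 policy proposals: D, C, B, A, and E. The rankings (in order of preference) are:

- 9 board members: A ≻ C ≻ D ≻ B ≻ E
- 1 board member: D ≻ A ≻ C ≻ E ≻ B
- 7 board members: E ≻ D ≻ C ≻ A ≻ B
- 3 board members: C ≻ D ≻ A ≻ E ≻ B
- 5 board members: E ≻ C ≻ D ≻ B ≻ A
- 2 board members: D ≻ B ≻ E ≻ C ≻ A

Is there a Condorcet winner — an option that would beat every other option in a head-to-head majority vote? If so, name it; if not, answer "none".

none

Checking pairwise contests:
C beats D 17–10.
E beats C 14–13.
D beats B 27–0.
D beats A 18–9.
D beats E 15–12.
Every option loses at least one head-to-head, so there is no Condorcet winner.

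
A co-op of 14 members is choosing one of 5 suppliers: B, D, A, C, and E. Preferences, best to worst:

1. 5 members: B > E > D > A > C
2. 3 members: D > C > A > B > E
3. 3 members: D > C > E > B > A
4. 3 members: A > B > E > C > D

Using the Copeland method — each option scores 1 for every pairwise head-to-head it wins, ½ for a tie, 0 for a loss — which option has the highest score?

B: beats D, A, C, and E → score 4.
D: beats A and C; loses to B and E → score 2.
A: beats C; loses to B, D, and E → score 1.
C: loses to B, D, A, and E → score 0.
E: beats D, A, and C; loses to B → score 3.
B has the best pairwise record.

B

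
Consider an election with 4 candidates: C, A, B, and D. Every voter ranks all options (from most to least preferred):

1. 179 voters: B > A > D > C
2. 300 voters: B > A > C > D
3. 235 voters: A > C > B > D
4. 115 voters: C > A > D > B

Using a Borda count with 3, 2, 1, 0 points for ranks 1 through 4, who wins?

C: 179·0 + 300·1 + 235·2 + 115·3 = 1115
A: 179·2 + 300·2 + 235·3 + 115·2 = 1893
B: 179·3 + 300·3 + 235·1 + 115·0 = 1672
D: 179·1 + 300·0 + 235·0 + 115·1 = 294
A has the highest Borda score (1893).

A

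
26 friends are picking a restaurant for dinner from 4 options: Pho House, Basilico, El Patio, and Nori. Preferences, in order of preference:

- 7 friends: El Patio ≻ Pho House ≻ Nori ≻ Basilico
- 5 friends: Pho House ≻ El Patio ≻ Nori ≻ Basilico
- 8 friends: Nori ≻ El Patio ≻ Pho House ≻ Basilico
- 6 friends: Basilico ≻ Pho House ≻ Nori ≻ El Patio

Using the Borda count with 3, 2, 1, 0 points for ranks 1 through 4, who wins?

Pho House

Pho House: 7·2 + 5·3 + 8·1 + 6·2 = 49
Basilico: 7·0 + 5·0 + 8·0 + 6·3 = 18
El Patio: 7·3 + 5·2 + 8·2 + 6·0 = 47
Nori: 7·1 + 5·1 + 8·3 + 6·1 = 42
Pho House has the highest Borda score (49).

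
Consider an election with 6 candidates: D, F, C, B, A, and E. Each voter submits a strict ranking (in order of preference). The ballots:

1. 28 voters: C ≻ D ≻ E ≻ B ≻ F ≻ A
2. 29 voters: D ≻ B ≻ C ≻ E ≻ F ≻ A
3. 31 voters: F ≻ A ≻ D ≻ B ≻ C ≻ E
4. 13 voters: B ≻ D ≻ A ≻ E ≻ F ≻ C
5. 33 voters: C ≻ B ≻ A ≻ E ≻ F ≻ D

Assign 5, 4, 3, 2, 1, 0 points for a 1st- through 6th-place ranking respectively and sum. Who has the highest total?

D: 28·4 + 29·5 + 31·3 + 13·4 + 33·0 = 402
F: 28·1 + 29·1 + 31·5 + 13·1 + 33·1 = 258
C: 28·5 + 29·3 + 31·1 + 13·0 + 33·5 = 423
B: 28·2 + 29·4 + 31·2 + 13·5 + 33·4 = 431
A: 28·0 + 29·0 + 31·4 + 13·3 + 33·3 = 262
E: 28·3 + 29·2 + 31·0 + 13·2 + 33·2 = 234
B has the highest Borda score (431).

B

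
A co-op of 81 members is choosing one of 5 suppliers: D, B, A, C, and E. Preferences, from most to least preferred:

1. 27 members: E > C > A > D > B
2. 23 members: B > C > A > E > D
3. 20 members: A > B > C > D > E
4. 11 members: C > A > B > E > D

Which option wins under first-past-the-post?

E

First-place votes: D 0, B 23, A 20, C 11, E 27.
E has the most first-place votes.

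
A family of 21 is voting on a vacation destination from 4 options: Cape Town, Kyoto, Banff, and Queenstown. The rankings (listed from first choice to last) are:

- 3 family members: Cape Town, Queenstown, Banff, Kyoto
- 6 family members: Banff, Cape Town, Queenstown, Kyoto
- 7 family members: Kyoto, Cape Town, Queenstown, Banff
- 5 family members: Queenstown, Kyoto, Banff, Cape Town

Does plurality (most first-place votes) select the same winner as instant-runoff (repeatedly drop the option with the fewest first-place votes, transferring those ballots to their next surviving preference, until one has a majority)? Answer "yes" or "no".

Plurality — first-place votes: Cape Town 3, Kyoto 7, Banff 6, Queenstown 5. Winner: Kyoto.
Instant-runoff — R1 Cape Town 3, Kyoto 7, Banff 6, Queenstown 5 (Cape Town out); R2 Kyoto 7, Banff 6, Queenstown 8 (Banff out); R3 Kyoto 7, Queenstown 14 (Queenstown winner). Winner: Queenstown.
The two methods disagree.

no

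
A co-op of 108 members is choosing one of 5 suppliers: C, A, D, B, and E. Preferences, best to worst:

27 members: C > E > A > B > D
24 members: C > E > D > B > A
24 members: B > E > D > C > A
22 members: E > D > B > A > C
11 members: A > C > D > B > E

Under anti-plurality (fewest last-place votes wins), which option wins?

Last-place votes: C 22, A 48, D 27, B 0, E 11.
B is ranked last by the fewest voters, so B wins.

B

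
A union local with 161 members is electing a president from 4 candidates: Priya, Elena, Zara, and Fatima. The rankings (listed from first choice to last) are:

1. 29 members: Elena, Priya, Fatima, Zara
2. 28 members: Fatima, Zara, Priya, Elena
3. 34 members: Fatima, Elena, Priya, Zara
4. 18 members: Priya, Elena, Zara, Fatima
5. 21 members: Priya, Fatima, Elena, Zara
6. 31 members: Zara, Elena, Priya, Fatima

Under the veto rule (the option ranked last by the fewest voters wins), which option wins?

Priya

Last-place votes: Priya 0, Elena 28, Zara 84, Fatima 49.
Priya is ranked last by the fewest voters, so Priya wins.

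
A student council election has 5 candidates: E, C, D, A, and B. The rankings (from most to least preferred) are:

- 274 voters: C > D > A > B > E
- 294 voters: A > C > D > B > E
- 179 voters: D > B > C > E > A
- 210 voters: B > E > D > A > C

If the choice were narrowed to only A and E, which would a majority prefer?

Voters preferring A to E: 568; preferring E to A: 389.
A wins the head-to-head.

A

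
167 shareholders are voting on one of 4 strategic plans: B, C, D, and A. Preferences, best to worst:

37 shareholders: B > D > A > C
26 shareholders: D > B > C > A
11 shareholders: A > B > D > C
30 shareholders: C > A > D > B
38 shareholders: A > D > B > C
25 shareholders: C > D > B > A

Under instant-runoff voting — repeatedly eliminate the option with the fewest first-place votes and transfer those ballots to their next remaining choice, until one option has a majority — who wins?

Round 1: B 37, C 55, D 26, A 49. Eliminate D.
Round 2: B 63, C 55, A 49. Eliminate A.
Round 3: B 112, C 55. B has a majority.

B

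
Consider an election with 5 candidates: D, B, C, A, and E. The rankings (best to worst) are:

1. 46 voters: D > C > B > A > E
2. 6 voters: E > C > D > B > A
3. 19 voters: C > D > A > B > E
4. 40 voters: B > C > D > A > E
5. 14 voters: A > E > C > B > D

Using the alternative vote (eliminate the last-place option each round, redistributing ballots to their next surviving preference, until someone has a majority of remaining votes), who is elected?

Round 1: D 46, B 40, C 19, A 14, E 6. Eliminate E.
Round 2: D 46, B 40, C 25, A 14. Eliminate A.
Round 3: D 46, B 40, C 39. Eliminate C.
Round 4: D 71, B 54. D has a majority.

D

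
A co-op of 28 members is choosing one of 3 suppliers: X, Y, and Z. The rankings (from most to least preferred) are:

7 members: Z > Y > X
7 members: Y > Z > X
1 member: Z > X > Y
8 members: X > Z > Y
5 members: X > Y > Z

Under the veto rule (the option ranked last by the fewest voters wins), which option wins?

Z

Last-place votes: X 14, Y 9, Z 5.
Z is ranked last by the fewest voters, so Z wins.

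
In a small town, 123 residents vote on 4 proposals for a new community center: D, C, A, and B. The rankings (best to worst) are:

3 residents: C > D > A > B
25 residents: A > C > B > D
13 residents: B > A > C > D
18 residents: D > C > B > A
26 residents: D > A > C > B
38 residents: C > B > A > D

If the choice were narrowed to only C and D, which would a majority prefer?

C

Voters preferring C to D: 79; preferring D to C: 44.
C wins the head-to-head.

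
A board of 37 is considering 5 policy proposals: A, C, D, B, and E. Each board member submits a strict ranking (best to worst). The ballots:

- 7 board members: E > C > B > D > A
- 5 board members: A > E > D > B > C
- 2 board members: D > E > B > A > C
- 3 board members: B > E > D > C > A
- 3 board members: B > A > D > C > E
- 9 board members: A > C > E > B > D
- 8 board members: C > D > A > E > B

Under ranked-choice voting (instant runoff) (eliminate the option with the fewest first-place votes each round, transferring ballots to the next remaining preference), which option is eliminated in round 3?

Round 1: A 14, C 8, D 2, B 6, E 7. Eliminate D.
Round 2: A 14, C 8, B 6, E 9. Eliminate B.
Round 3: A 17, C 8, E 12. Eliminate C.

C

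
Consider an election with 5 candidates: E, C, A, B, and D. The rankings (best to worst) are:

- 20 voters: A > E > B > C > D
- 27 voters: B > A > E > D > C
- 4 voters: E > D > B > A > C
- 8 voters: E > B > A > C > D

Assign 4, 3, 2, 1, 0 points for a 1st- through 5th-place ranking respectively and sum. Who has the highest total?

A

E: 20·3 + 27·2 + 4·4 + 8·4 = 162
C: 20·1 + 27·0 + 4·0 + 8·1 = 28
A: 20·4 + 27·3 + 4·1 + 8·2 = 181
B: 20·2 + 27·4 + 4·2 + 8·3 = 180
D: 20·0 + 27·1 + 4·3 + 8·0 = 39
A has the highest Borda score (181).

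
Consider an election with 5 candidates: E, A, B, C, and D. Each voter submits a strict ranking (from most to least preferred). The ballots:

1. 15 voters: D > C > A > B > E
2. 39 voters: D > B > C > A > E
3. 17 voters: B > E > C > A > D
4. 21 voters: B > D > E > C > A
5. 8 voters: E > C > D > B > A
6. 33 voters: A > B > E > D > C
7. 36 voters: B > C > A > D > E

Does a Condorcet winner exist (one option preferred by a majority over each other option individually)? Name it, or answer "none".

B vs E: 161–8 for B.
B vs A: 121–48 for B.
B vs C: 146–23 for B.
B vs D: 107–62 for B.
B beats every other option head-to-head.

B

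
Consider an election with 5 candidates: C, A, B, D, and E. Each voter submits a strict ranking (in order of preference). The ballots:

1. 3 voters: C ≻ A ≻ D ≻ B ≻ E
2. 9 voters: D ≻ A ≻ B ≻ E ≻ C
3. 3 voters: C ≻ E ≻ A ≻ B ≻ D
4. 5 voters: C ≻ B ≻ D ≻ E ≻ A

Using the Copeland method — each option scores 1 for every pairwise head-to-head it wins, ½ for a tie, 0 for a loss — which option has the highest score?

C

C: beats A, B, D, and E → score 4.
A: beats B and E; loses to C and D → score 2.
B: beats E; loses to C, A, and D → score 1.
D: beats A, B, and E; loses to C → score 3.
E: loses to C, A, B, and D → score 0.
C has the best pairwise record.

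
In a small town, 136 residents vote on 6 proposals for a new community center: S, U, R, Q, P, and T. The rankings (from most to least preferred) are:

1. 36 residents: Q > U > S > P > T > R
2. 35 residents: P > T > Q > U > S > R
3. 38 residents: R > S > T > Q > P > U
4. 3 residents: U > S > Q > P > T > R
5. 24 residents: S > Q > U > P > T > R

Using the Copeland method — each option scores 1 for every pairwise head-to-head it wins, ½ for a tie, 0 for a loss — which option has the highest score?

Q

S: beats R, P, and T; loses to U and Q → score 3.
U: beats S and R; loses to Q, P, and T → score 2.
R: loses to S, U, Q, P, and T → score 0.
Q: beats S, U, R, and P; loses to T → score 4.
P: beats U, R, and T; loses to S and Q → score 3.
T: beats U, R, and Q; loses to S and P → score 3.
Q has the best pairwise record.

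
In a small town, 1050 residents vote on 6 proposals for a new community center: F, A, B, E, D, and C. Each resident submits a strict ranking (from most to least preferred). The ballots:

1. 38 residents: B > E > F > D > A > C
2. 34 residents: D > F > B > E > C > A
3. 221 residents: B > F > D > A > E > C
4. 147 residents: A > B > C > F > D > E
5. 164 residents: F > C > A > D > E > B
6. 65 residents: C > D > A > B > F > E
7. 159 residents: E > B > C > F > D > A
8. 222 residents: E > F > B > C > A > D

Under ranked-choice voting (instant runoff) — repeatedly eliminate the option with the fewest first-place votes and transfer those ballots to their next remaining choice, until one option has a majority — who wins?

A

Round 1: F 164, A 147, B 259, E 381, D 34, C 65. Eliminate D.
Round 2: F 198, A 147, B 259, E 381, C 65. Eliminate C.
Round 3: F 198, A 212, B 259, E 381. Eliminate F.
Round 4: A 376, B 293, E 381. Eliminate B.
Round 5: A 597, E 453. A has a majority.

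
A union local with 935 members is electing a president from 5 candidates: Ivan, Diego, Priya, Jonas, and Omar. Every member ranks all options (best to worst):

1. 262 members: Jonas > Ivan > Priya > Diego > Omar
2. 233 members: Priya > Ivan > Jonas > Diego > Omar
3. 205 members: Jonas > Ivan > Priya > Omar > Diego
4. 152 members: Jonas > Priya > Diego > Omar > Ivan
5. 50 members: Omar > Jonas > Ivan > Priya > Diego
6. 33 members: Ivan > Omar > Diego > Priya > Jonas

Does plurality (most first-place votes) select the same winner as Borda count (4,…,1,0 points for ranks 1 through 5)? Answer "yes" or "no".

Plurality — first-place votes: Ivan 33, Diego 0, Priya 233, Jonas 619, Omar 50. Winner: Jonas.
Borda — scores: Ivan 2332, Diego 865, Priya 2405, Jonas 3092, Omar 656. Winner: Jonas.
The two methods agree.

yes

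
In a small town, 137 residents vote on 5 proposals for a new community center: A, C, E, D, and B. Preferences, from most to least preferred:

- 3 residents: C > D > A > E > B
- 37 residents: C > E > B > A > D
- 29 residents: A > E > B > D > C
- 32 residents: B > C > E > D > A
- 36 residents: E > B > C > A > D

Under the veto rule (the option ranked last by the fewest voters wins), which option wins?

E

Last-place votes: A 32, C 29, E 0, D 73, B 3.
E is ranked last by the fewest voters, so E wins.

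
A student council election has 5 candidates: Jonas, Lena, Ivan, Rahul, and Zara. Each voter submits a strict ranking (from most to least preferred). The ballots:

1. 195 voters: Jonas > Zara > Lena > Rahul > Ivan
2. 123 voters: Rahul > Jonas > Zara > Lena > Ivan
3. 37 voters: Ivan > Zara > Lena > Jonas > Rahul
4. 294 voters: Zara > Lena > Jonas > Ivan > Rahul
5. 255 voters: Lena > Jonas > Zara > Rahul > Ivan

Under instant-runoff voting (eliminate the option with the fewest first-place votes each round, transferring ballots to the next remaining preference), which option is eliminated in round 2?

Rahul

Round 1: Jonas 195, Lena 255, Ivan 37, Rahul 123, Zara 294. Eliminate Ivan.
Round 2: Jonas 195, Lena 255, Rahul 123, Zara 331. Eliminate Rahul.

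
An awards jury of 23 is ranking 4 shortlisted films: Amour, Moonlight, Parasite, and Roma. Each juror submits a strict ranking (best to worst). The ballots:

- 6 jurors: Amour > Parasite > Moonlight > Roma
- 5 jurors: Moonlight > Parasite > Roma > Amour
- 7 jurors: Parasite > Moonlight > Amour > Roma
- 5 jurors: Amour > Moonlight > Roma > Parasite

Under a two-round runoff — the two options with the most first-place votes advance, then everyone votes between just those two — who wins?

Round 1 first-place votes: Amour 11, Moonlight 5, Parasite 7, Roma 0.
Amour and Parasite advance.
Runoff: Amour is preferred to Parasite by 11 voters; Parasite by 12.
Parasite wins the runoff.

Parasite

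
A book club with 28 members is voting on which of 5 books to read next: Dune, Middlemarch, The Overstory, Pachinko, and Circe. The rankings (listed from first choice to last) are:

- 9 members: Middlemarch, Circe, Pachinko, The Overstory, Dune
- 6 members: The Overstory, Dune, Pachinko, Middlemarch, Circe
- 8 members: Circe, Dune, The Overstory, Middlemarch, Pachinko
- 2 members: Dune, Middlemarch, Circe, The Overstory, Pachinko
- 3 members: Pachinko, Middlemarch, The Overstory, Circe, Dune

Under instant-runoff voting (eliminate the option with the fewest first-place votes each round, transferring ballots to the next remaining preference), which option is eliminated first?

Dune

Round 1: Dune 2, Middlemarch 9, The Overstory 6, Pachinko 3, Circe 8. Eliminate Dune.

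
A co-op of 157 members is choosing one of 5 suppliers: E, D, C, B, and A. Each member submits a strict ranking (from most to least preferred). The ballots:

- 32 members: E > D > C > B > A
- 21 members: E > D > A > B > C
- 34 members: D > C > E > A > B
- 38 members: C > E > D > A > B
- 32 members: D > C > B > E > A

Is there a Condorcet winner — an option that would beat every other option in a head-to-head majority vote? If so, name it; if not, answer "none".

none

Checking pairwise contests:
C beats E 104–53.
E beats D 91–66.
D beats C 119–38.
E beats B 125–32.
E beats A 157–0.
Every option loses at least one head-to-head, so there is no Condorcet winner.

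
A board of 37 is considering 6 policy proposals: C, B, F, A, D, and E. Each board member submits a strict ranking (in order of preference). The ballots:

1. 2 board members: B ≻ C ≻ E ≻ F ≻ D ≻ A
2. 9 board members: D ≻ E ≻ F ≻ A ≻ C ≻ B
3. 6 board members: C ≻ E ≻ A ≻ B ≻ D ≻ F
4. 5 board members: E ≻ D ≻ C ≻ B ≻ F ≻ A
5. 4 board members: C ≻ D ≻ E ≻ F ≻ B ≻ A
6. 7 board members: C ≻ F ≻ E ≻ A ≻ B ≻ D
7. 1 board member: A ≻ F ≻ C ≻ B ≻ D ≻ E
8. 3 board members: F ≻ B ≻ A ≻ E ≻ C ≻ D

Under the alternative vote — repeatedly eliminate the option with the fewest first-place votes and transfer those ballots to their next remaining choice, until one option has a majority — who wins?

Round 1: C 17, B 2, F 3, A 1, D 9, E 5. Eliminate A.
Round 2: C 17, B 2, F 4, D 9, E 5. Eliminate B.
Round 3: C 19, F 4, D 9, E 5. C has a majority.

C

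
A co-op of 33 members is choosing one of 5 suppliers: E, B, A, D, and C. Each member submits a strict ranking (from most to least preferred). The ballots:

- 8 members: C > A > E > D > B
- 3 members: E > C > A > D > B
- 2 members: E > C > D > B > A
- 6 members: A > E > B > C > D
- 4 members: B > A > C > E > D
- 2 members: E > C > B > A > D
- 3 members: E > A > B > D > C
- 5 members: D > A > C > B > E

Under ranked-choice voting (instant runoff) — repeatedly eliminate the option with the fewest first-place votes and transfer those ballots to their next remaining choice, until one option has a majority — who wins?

Round 1: E 10, B 4, A 6, D 5, C 8. Eliminate B.
Round 2: E 10, A 10, D 5, C 8. Eliminate D.
Round 3: E 10, A 15, C 8. Eliminate C.
Round 4: E 10, A 23. A has a majority.

A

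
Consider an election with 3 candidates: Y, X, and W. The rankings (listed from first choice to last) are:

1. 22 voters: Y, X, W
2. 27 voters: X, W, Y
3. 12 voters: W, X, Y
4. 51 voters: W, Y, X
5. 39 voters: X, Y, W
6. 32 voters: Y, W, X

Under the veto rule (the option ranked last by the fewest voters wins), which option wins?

Y

Last-place votes: Y 39, X 83, W 61.
Y is ranked last by the fewest voters, so Y wins.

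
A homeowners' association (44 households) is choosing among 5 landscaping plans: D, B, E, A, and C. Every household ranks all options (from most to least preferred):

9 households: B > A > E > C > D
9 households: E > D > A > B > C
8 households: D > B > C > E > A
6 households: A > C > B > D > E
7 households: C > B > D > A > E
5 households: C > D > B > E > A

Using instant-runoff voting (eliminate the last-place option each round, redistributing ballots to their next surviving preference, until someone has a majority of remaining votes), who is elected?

B

Round 1: D 8, B 9, E 9, A 6, C 12. Eliminate A.
Round 2: D 8, B 9, E 9, C 18. Eliminate D.
Round 3: B 17, E 9, C 18. Eliminate E.
Round 4: B 26, C 18. B has a majority.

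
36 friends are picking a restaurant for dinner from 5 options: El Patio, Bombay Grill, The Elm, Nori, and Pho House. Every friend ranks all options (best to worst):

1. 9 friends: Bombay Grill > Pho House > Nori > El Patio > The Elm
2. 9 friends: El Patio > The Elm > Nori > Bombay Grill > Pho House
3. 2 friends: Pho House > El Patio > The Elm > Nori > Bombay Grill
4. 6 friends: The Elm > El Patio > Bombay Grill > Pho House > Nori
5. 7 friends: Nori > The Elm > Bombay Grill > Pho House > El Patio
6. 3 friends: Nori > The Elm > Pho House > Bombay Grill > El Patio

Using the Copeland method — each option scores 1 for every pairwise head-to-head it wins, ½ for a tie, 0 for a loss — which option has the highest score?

Nori

El Patio: beats The Elm; loses to Bombay Grill, Nori, and Pho House → score 1.
Bombay Grill: beats El Patio and Pho House; loses to The Elm and Nori → score 2.
The Elm: beats Bombay Grill and Pho House; loses to El Patio and Nori → score 2.
Nori: beats El Patio, Bombay Grill, The Elm, and Pho House → score 4.
Pho House: beats El Patio; loses to Bombay Grill, The Elm, and Nori → score 1.
Nori has the best pairwise record.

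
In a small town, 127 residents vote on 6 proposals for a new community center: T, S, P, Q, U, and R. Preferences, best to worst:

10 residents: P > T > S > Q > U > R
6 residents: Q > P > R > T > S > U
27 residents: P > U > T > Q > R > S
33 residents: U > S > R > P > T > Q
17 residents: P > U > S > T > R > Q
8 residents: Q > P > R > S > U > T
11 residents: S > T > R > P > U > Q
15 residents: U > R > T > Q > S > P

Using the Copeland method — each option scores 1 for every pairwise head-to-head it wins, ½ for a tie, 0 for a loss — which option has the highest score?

P

T: beats Q and R; loses to S, P, and U → score 2.
S: beats T, Q, and R; loses to P and U → score 3.
P: beats T, S, Q, U, and R → score 5.
Q: loses to T, S, P, U, and R → score 0.
U: beats T, S, Q, and R; loses to P → score 4.
R: beats Q; loses to T, S, P, and U → score 1.
P has the best pairwise record.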